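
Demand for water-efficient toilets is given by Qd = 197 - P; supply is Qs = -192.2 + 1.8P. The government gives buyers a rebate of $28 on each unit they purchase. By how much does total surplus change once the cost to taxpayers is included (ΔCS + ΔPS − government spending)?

Net change in total surplus = -$252

Pre-subsidy: 197 - P = -192.2 + 1.8P gives P* = 139, Q* = 58.
With the rebate, buyers effectively pay Pb = Ps − 28, where Ps is the price sellers receive.
Demand in terms of Ps becomes Qd = 197 − 1(Ps − 28) = 225 - Ps. Setting this equal to supply: 225 - Ps = -192.2 + 1.8Ps, so Ps = 149.
Buyers pay Pb = 149 − 28 = 121; Q' = -192.2 + 1.8·149 = 76.
ΔCS = ½(58 + 76)(139 − 121) = 1206; ΔPS = ½(58 + 76)(149 − 139) = 670.
Government spending = 28 × 76 = 2128.
Net change = 1206 + 670 − 2128 = -252. The loss equals the DWL triangle ½·28·18.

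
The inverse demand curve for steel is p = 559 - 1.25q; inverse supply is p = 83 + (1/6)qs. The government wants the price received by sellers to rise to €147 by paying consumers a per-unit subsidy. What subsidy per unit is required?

Required subsidy s = €68 per unit

At a seller price of 147, quantity supplied is -498 + 6·147 = 384.
Buyers absorb 384 only when they pay pb = 559 − 1.25·384 = 79.
s = ps − pb = 147 − 79 = 68.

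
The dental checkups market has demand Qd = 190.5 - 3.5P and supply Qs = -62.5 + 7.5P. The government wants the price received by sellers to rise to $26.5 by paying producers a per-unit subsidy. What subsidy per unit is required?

Required subsidy s = $11 per unit

At a seller price of 26.5, quantity supplied is -62.5 + 7.5·26.5 = 136.25.
Buyers absorb 136.25 only when they pay Pb with 190.5 − 3.5·Pb = 136.25, i.e. Pb = 15.5.
s = Ps − Pb = 26.5 − 15.5 = 11.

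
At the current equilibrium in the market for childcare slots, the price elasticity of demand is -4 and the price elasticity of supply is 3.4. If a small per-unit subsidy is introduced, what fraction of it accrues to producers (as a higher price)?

For a small subsidy around the equilibrium, the benefit split depends on the relative slopes, which at a point are proportional to the elasticities.
Buyer share = εs/(εs + |εd|) = 3.4/(3.4 + 4) = 17/37; seller share = |εd|/(εs + |εd|) = 20/37.
So producers capture 20/37 of the subsidy.

Producer share = 20/37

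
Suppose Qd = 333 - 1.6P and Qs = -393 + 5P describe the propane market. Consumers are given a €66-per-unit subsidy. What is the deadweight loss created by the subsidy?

Deadweight loss = €2640

Pre-subsidy: 333 - 1.6P = -393 + 5P gives P* = 110, Q* = 157.
With the rebate, buyers effectively pay Pb = Ps − 66, where Ps is the price sellers receive.
Demand in terms of Ps becomes Qd = 333 − 1.6(Ps − 66) = 438.6 - 1.6Ps. Setting this equal to supply: 438.6 - 1.6Ps = -393 + 5Ps, so Ps = 126.
Buyers pay Pb = 126 − 66 = 60; Q' = -393 + 5·126 = 237.
The subsidy expands output by 237 − 157 = 80 past the efficient level; on those units the gap between marginal cost and willingness to pay runs from 0 up to 66.
DWL = ½ × 66 × 80 = 2640.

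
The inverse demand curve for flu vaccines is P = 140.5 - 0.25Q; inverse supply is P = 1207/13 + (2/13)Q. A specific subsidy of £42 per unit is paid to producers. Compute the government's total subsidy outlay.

Government cost = £9324

Pre-subsidy: 140.5 - 0.25Q = 1207/13 + (2/13)Q gives Q* = 118 and P* = 111.
With the subsidy, sellers receive Ps = Pb + 42 for each unit, where Pb is the price buyers pay.
On the curves, Pb = 140.5 - 0.25Q and Ps = 1207/13 + (2/13)Q; the wedge Ps − Pb = 42 gives 1207/13 + (2/13)Q − (140.5 - 0.25Q) = 42, so Q' = 222.
Then Pb = 140.5 − 0.25·222 = 85 and Ps = 1207/13 + (2/13)·222 = 127.
Government outlay = subsidy × quantity = 42 × 222 = 9324.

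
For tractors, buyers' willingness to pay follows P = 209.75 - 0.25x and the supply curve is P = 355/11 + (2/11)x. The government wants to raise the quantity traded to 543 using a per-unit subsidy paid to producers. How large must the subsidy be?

Required subsidy s = 57 per unit

At x = 543, from the demand curve buyers pay Pb = 209.75 − 0.25·543 = 74; from the supply curve sellers need Ps = 355/11 + (2/11)·543 = 131.
The subsidy must fill the gap: s = Ps − Pb = 131 − 74 = 57.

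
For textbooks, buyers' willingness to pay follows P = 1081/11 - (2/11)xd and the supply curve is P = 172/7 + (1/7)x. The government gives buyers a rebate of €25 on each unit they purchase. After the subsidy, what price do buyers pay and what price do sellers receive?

Buyers pay €43; sellers receive €68

Pre-subsidy: 1081/11 - (2/11)x = 172/7 + (1/7)x gives x* = 227 and P* = 57.
With the rebate, buyers effectively pay Pb = Ps − 25, where Ps is the price sellers receive.
On the curves, Pb = 1081/11 - (2/11)x and Ps = 172/7 + (1/7)x; the wedge Ps − Pb = 25 gives 172/7 + (1/7)x − (1081/11 - (2/11)x) = 25, so x' = 304.
Then Pb = 1081/11 − (2/11)·304 = 43 and Ps = 172/7 + (1/7)·304 = 68.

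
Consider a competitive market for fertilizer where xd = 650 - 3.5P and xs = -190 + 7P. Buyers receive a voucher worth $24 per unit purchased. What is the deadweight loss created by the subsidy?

Pre-subsidy: 650 - 3.5P = -190 + 7P gives P* = 80, x* = 370.
With the rebate, buyers effectively pay Pb = Ps − 24, where Ps is the price sellers receive.
Demand in terms of Ps becomes xd = 650 − 3.5(Ps − 24) = 734 - 3.5Ps. Setting this equal to supply: 734 - 3.5Ps = -190 + 7Ps, so Ps = 88.
Buyers pay Pb = 88 − 24 = 64; x' = -190 + 7·88 = 426.
The subsidy expands output by 426 − 370 = 56 past the efficient level; on those units the gap between marginal cost and willingness to pay runs from 0 up to 24.
DWL = ½ × 24 × 56 = 672.

Deadweight loss = $672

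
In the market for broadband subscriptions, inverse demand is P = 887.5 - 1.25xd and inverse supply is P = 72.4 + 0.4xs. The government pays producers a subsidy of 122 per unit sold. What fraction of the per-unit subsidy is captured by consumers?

Pre-subsidy: 887.5 - 1.25x = 72.4 + 0.4x gives x* = 494 and P* = 270.
With the subsidy, sellers receive Ps = Pb + 122 for each unit, where Pb is the price buyers pay.
On the curves, Pb = 887.5 - 1.25x and Ps = 72.4 + 0.4x; the wedge Ps − Pb = 122 gives 72.4 + 0.4x − (887.5 - 1.25x) = 122, so x' = 18742/33.
Then Pb = 887.5 − 1.25·(18742/33) = 5860/33 and Ps = 72.4 + 0.4·(18742/33) = 9886/33.
Buyers' price falls by P* − Pb = 270 − 5860/33 = 3050/33; sellers' price rises by Ps − P* = 9886/33 − 270 = 976/33.
So consumers capture (3050/33)/122 = 25/33 of each unit of subsidy.

Consumer share = 25/33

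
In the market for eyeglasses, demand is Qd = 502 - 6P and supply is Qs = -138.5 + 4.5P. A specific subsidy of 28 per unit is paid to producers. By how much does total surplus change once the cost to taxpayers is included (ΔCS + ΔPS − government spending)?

Pre-subsidy: 502 - 6P = -138.5 + 4.5P gives P* = 61, Q* = 136.
With the subsidy, sellers receive Ps = Pb + 28 for each unit, where Pb is the price buyers pay.
Supply in terms of Pb becomes Qs = -138.5 + 4.5(Pb + 28) = -12.5 + 4.5Pb. Setting this equal to demand: 502 - 6Pb = -12.5 + 4.5Pb, so Pb = 49.
Sellers receive Ps = 49 + 28 = 77; Q' = 502 − 6·49 = 208.
ΔCS = ½(136 + 208)(61 − 49) = 2064; ΔPS = ½(136 + 208)(77 − 61) = 2752.
Government spending = 28 × 208 = 5824.
Net change = 2064 + 2752 − 5824 = -1008. The loss equals the DWL triangle ½·28·72.

Net change in total surplus = -1008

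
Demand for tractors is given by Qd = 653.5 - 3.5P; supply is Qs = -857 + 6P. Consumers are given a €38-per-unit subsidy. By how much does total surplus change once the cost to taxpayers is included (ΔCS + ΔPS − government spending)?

Pre-subsidy: 653.5 - 3.5P = -857 + 6P gives P* = 159, Q* = 97.
With the rebate, buyers effectively pay Pb = Ps − 38, where Ps is the price sellers receive.
Demand in terms of Ps becomes Qd = 653.5 − 3.5(Ps − 38) = 786.5 - 3.5Ps. Setting this equal to supply: 786.5 - 3.5Ps = -857 + 6Ps, so Ps = 173.
Buyers pay Pb = 173 − 38 = 135; Q' = -857 + 6·173 = 181.
ΔCS = ½(97 + 181)(159 − 135) = 3336; ΔPS = ½(97 + 181)(173 − 159) = 1946.
Government spending = 38 × 181 = 6878.
Net change = 3336 + 1946 − 6878 = -1596. The loss equals the DWL triangle ½·38·84.

Net change in total surplus = -€1596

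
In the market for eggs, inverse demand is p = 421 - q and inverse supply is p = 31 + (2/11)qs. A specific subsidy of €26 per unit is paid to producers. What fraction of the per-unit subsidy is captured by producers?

Pre-subsidy: 421 - q = 31 + (2/11)q gives q* = 330 and p* = 91.
With the subsidy, sellers receive ps = pb + 26 for each unit, where pb is the price buyers pay.
On the curves, pb = 421 - q and ps = 31 + (2/11)q; the wedge ps − pb = 26 gives 31 + (2/11)q − (421 - q) = 26, so q' = 352.
Then pb = 421 − 1·352 = 69 and ps = 31 + (2/11)·352 = 95.
Buyers' price falls by p* − pb = 91 − 69 = 22; sellers' price rises by ps − p* = 95 − 91 = 4.
So producers capture 4/26 = 2/13 of each unit of subsidy.

Producer share = 2/13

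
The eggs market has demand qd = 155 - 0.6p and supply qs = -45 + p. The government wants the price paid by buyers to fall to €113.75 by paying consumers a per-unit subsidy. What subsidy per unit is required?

At a buyer price of 113.75, quantity demanded is 155 − 0.6·113.75 = 86.75.
Sellers supply 86.75 only when they receive ps with -45 + 1·ps = 86.75, i.e. ps = 131.75.
s = ps − pb = 131.75 − 113.75 = 18.

Required subsidy s = €18 per unit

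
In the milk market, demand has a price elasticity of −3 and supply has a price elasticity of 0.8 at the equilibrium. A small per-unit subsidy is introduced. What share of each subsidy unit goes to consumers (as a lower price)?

For a small subsidy around the equilibrium, the benefit split depends on the relative slopes, which at a point are proportional to the elasticities.
Buyer share = εs/(εs + |εd|) = 0.8/(0.8 + 3) = 4/19; seller share = |εd|/(εs + |εd|) = 15/19.

Consumer share = 4/19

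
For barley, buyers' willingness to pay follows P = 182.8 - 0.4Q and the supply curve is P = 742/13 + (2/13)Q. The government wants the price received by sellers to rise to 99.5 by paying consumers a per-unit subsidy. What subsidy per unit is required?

At a seller price of 99.5, quantity supplied is -371 + 6.5·99.5 = 275.75.
Buyers absorb 275.75 only when they pay Pb = 182.8 − 0.4·275.75 = 72.5.
s = Ps − Pb = 99.5 − 72.5 = 27.

Required subsidy s = 27 per unit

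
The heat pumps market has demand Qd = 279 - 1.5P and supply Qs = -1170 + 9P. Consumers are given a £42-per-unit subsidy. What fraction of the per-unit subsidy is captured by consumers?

Pre-subsidy: 279 - 1.5P = -1170 + 9P gives P* = 138, Q* = 72.
With the rebate, buyers effectively pay Pb = Ps − 42, where Ps is the price sellers receive.
Demand in terms of Ps becomes Qd = 279 − 1.5(Ps − 42) = 342 - 1.5Ps. Setting this equal to supply: 342 - 1.5Ps = -1170 + 9Ps, so Ps = 144.
Buyers pay Pb = 144 − 42 = 102; Q' = -1170 + 9·144 = 126.
Buyers' price falls by P* − Pb = 138 − 102 = 36; sellers' price rises by Ps − P* = 144 − 138 = 6.
So consumers capture 36/42 = 6/7 of each unit of subsidy.

Consumer share = 6/7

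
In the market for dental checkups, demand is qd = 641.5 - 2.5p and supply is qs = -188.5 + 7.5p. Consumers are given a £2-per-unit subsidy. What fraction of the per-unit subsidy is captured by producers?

Pre-subsidy: 641.5 - 2.5p = -188.5 + 7.5p gives p* = 83, q* = 434.
With the rebate, buyers effectively pay pb = ps − 2, where ps is the price sellers receive.
Demand in terms of ps becomes qd = 641.5 − 2.5(ps − 2) = 646.5 - 2.5ps. Setting this equal to supply: 646.5 - 2.5ps = -188.5 + 7.5ps, so ps = 83.5.
Buyers pay pb = 83.5 − 2 = 81.5; q' = -188.5 + 7.5·83.5 = 437.75.
Buyers' price falls by p* − pb = 83 − 81.5 = 1.5; sellers' price rises by ps − p* = 83.5 − 83 = 0.5.
So producers capture 0.5/2 = 0.25 of each unit of subsidy.

Producer share = 0.25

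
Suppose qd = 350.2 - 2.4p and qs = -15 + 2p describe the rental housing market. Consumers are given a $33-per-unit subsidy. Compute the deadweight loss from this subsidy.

Pre-subsidy: 350.2 - 2.4p = -15 + 2p gives p* = 83, q* = 151.
With the rebate, buyers effectively pay pb = ps − 33, where ps is the price sellers receive.
Demand in terms of ps becomes qd = 350.2 − 2.4(ps − 33) = 429.4 - 2.4ps. Setting this equal to supply: 429.4 - 2.4ps = -15 + 2ps, so ps = 101.
Buyers pay pb = 101 − 33 = 68; q' = -15 + 2·101 = 187.
The subsidy expands output by 187 − 151 = 36 past the efficient level; on those units the gap between marginal cost and willingness to pay runs from 0 up to 33.
DWL = ½ × 33 × 36 = 594.

Deadweight loss = $594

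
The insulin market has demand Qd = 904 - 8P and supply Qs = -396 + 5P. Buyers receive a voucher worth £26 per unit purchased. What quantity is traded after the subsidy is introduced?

Pre-subsidy: 904 - 8P = -396 + 5P gives P* = 100, Q* = 104.
With the rebate, buyers effectively pay Pb = Ps − 26, where Ps is the price sellers receive.
Demand in terms of Ps becomes Qd = 904 − 8(Ps − 26) = 1112 - 8Ps. Setting this equal to supply: 1112 - 8Ps = -396 + 5Ps, so Ps = 116.
Buyers pay Pb = 116 − 26 = 90; Q' = -396 + 5·116 = 184.

Q' = 184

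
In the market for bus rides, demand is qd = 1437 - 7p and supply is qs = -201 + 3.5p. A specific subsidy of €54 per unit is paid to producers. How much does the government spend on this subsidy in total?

Government cost = €25434

Pre-subsidy: 1437 - 7p = -201 + 3.5p gives p* = 156, q* = 345.
With the subsidy, sellers receive ps = pb + 54 for each unit, where pb is the price buyers pay.
Supply in terms of pb becomes qs = -201 + 3.5(pb + 54) = -12 + 3.5pb. Setting this equal to demand: 1437 - 7pb = -12 + 3.5pb, so pb = 138.
Sellers receive ps = 138 + 54 = 192; q' = 1437 − 7·138 = 471.
Government outlay = subsidy × quantity = 54 × 471 = 25434.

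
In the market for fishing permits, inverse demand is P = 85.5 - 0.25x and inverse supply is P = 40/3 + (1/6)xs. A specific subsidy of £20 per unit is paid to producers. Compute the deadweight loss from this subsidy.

Deadweight loss = £480

Pre-subsidy: 85.5 - 0.25x = 40/3 + (1/6)x gives x* = 173.2 and P* = 42.2.
With the subsidy, sellers receive Ps = Pb + 20 for each unit, where Pb is the price buyers pay.
On the curves, Pb = 85.5 - 0.25x and Ps = 40/3 + (1/6)x; the wedge Ps − Pb = 20 gives 40/3 + (1/6)x − (85.5 - 0.25x) = 20, so x' = 221.2.
Then Pb = 85.5 − 0.25·221.2 = 30.2 and Ps = 40/3 + (1/6)·221.2 = 50.2.
The subsidy expands output by 221.2 − 173.2 = 48 past the efficient level; on those units the gap between marginal cost and willingness to pay runs from 0 up to 20.
DWL = ½ × 20 × 48 = 480.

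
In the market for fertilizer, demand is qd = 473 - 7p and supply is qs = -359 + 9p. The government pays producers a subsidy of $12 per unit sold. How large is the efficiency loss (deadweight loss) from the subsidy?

Pre-subsidy: 473 - 7p = -359 + 9p gives p* = 52, q* = 109.
With the subsidy, sellers receive ps = pb + 12 for each unit, where pb is the price buyers pay.
Supply in terms of pb becomes qs = -359 + 9(pb + 12) = -251 + 9pb. Setting this equal to demand: 473 - 7pb = -251 + 9pb, so pb = 45.25.
Sellers receive ps = 45.25 + 12 = 57.25; q' = 473 − 7·45.25 = 156.25.
The subsidy expands output by 156.25 − 109 = 47.25 past the efficient level; on those units the gap between marginal cost and willingness to pay runs from 0 up to 12.
DWL = ½ × 12 × 47.25 = 283.5.

Deadweight loss = $283.5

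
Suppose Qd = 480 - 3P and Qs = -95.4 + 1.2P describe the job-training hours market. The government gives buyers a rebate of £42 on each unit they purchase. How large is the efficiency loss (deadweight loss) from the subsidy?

Pre-subsidy: 480 - 3P = -95.4 + 1.2P gives P* = 137, Q* = 69.
With the rebate, buyers effectively pay Pb = Ps − 42, where Ps is the price sellers receive.
Demand in terms of Ps becomes Qd = 480 − 3(Ps − 42) = 606 - 3Ps. Setting this equal to supply: 606 - 3Ps = -95.4 + 1.2Ps, so Ps = 167.
Buyers pay Pb = 167 − 42 = 125; Q' = -95.4 + 1.2·167 = 105.
The subsidy expands output by 105 − 69 = 36 past the efficient level; on those units the gap between marginal cost and willingness to pay runs from 0 up to 42.
DWL = ½ × 42 × 36 = 756.

Deadweight loss = £756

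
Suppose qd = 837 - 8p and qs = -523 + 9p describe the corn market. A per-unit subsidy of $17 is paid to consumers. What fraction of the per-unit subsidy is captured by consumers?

Pre-subsidy: 837 - 8p = -523 + 9p gives p* = 80, q* = 197.
With the rebate, buyers effectively pay pb = ps − 17, where ps is the price sellers receive.
Demand in terms of ps becomes qd = 837 − 8(ps − 17) = 973 - 8ps. Setting this equal to supply: 973 - 8ps = -523 + 9ps, so ps = 88.
Buyers pay pb = 88 − 17 = 71; q' = -523 + 9·88 = 269.
Buyers' price falls by p* − pb = 80 − 71 = 9; sellers' price rises by ps − p* = 88 − 80 = 8.
So consumers capture 9/17 = 9/17 of each unit of subsidy.

Consumer share = 9/17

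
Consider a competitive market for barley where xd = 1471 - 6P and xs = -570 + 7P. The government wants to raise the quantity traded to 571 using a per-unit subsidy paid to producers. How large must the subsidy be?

At x = 571, invert demand for the buyer price: Pb = (1471 − 571)/6 = 150; invert supply for the seller price: Ps = (571 − (-570))/7 = 163.
The subsidy must fill the gap: s = Ps − Pb = 163 − 150 = 13.

Required subsidy s = 13 per unit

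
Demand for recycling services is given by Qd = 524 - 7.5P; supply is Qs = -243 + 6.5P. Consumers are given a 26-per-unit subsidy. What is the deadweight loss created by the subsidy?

Deadweight loss = 32955/28

Pre-subsidy: 524 - 7.5P = -243 + 6.5P gives P* = 767/14, Q* = 3167/28.
With the rebate, buyers effectively pay Pb = Ps − 26, where Ps is the price sellers receive.
Demand in terms of Ps becomes Qd = 524 − 7.5(Ps − 26) = 719 - 7.5Ps. Setting this equal to supply: 719 - 7.5Ps = -243 + 6.5Ps, so Ps = 481/7.
Buyers pay Pb = 481/7 − 26 = 299/7; Q' = -243 + 6.5·(481/7) = 2851/14.
The subsidy expands output by 2851/14 − 3167/28 = 2535/28 past the efficient level; on those units the gap between marginal cost and willingness to pay runs from 0 up to 26.
DWL = ½ × 26 × 2535/28 = 32955/28.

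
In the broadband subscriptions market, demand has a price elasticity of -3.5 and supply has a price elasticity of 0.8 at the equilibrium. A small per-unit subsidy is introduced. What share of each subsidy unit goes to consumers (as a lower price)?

For a small subsidy around the equilibrium, the benefit split depends on the relative slopes, which at a point are proportional to the elasticities.
Buyer share = εs/(εs + |εd|) = 0.8/(0.8 + 3.5) = 8/43; seller share = |εd|/(εs + |εd|) = 35/43.

Consumer share = 8/43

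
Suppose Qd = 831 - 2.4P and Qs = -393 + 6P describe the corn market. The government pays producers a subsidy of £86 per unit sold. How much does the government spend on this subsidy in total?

Pre-subsidy: 831 - 2.4P = -393 + 6P gives P* = 1020/7, Q* = 3369/7.
With the subsidy, sellers receive Ps = Pb + 86 for each unit, where Pb is the price buyers pay.
Supply in terms of Pb becomes Qs = -393 + 6(Pb + 86) = 123 + 6Pb. Setting this equal to demand: 831 - 2.4Pb = 123 + 6Pb, so Pb = 590/7.
Sellers receive Ps = 590/7 + 86 = 1192/7; Q' = 831 − 2.4·(590/7) = 4401/7.
Government outlay = subsidy × quantity = 86 × 4401/7 = 378486/7.

Government cost = 378486/7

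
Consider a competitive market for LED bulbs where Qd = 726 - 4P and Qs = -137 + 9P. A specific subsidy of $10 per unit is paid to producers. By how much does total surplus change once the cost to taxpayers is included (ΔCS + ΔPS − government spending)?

Pre-subsidy: 726 - 4P = -137 + 9P gives P* = 863/13, Q* = 5986/13.
With the subsidy, sellers receive Ps = Pb + 10 for each unit, where Pb is the price buyers pay.
Supply in terms of Pb becomes Qs = -137 + 9(Pb + 10) = -47 + 9Pb. Setting this equal to demand: 726 - 4Pb = -47 + 9Pb, so Pb = 773/13.
Sellers receive Ps = 773/13 + 10 = 903/13; Q' = 726 − 4·(773/13) = 6346/13.
ΔCS = ½(5986/13 + 6346/13)(863/13 − 773/13) = 554940/169; ΔPS = ½(5986/13 + 6346/13)(903/13 − 863/13) = 246640/169.
Government spending = 10 × 6346/13 = 63460/13.
Net change = 554940/169 + 246640/169 − 63460/13 = -1800/13. The loss equals the DWL triangle ½·10·360/13.

Net change in total surplus = -1800/13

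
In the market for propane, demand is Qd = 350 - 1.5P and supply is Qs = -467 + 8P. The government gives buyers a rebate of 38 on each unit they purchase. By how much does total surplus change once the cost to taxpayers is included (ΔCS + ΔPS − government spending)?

Net change in total surplus = -912

Pre-subsidy: 350 - 1.5P = -467 + 8P gives P* = 86, Q* = 221.
With the rebate, buyers effectively pay Pb = Ps − 38, where Ps is the price sellers receive.
Demand in terms of Ps becomes Qd = 350 − 1.5(Ps − 38) = 407 - 1.5Ps. Setting this equal to supply: 407 - 1.5Ps = -467 + 8Ps, so Ps = 92.
Buyers pay Pb = 92 − 38 = 54; Q' = -467 + 8·92 = 269.
ΔCS = ½(221 + 269)(86 − 54) = 7840; ΔPS = ½(221 + 269)(92 − 86) = 1470.
Government spending = 38 × 269 = 10222.
Net change = 7840 + 1470 − 10222 = -912. The loss equals the DWL triangle ½·38·48.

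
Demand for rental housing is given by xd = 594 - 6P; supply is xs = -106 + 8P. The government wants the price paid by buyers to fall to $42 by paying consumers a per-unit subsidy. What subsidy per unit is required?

Required subsidy s = $14 per unit

At a buyer price of 42, quantity demanded is 594 − 6·42 = 342.
Sellers supply 342 only when they receive Ps with -106 + 8·Ps = 342, i.e. Ps = 56.
s = Ps − Pb = 56 − 42 = 14.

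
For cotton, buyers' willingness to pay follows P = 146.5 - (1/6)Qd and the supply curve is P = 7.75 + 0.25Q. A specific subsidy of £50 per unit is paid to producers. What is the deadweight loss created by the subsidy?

Pre-subsidy: 146.5 - (1/6)Q = 7.75 + 0.25Q gives Q* = 333 and P* = 91.
With the subsidy, sellers receive Ps = Pb + 50 for each unit, where Pb is the price buyers pay.
On the curves, Pb = 146.5 - (1/6)Q and Ps = 7.75 + 0.25Q; the wedge Ps − Pb = 50 gives 7.75 + 0.25Q − (146.5 - (1/6)Q) = 50, so Q' = 453.
Then Pb = 146.5 − (1/6)·453 = 71 and Ps = 7.75 + 0.25·453 = 121.
The subsidy expands output by 453 − 333 = 120 past the efficient level; on those units the gap between marginal cost and willingness to pay runs from 0 up to 50.
DWL = ½ × 50 × 120 = 3000.

Deadweight loss = £3000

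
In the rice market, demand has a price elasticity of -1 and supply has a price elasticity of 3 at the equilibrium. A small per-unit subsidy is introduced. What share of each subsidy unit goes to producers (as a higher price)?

Producer share = 0.25

For a small subsidy around the equilibrium, the benefit split depends on the relative slopes, which at a point are proportional to the elasticities.
Buyer share = εs/(εs + |εd|) = 3/(3 + 1) = 0.75; seller share = |εd|/(εs + |εd|) = 0.25.
So producers capture 0.25 of the subsidy.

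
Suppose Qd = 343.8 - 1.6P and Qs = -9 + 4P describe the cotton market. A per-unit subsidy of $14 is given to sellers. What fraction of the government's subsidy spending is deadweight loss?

DWL / government spending = 8/259

Pre-subsidy: 343.8 - 1.6P = -9 + 4P gives P* = 63, Q* = 243.
With the subsidy, sellers receive Ps = Pb + 14 for each unit, where Pb is the price buyers pay.
Supply in terms of Pb becomes Qs = -9 + 4(Pb + 14) = 47 + 4Pb. Setting this equal to demand: 343.8 - 1.6Pb = 47 + 4Pb, so Pb = 53.
Sellers receive Ps = 53 + 14 = 67; Q' = 343.8 − 1.6·53 = 259.
ΔCS = ½(243 + 259)(63 − 53) = 2510; ΔPS = ½(243 + 259)(67 − 63) = 1004.
Government spending = 14 × 259 = 3626.
DWL = ½ × 14 × (259 − 243) = 112; fraction = 112 / 3626 = 8/259.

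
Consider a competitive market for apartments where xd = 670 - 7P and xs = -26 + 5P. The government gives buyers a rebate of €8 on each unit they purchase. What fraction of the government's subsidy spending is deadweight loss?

Pre-subsidy: 670 - 7P = -26 + 5P gives P* = 58, x* = 264.
With the rebate, buyers effectively pay Pb = Ps − 8, where Ps is the price sellers receive.
Demand in terms of Ps becomes xd = 670 − 7(Ps − 8) = 726 - 7Ps. Setting this equal to supply: 726 - 7Ps = -26 + 5Ps, so Ps = 188/3.
Buyers pay Pb = 188/3 − 8 = 164/3; x' = -26 + 5·(188/3) = 862/3.
ΔCS = ½(264 + 862/3)(58 − 164/3) = 8270/9; ΔPS = ½(264 + 862/3)(188/3 − 58) = 11578/9.
Government spending = 8 × 862/3 = 6896/3.
DWL = ½ × 8 × (862/3 − 264) = 280/3; fraction = (280/3) / (6896/3) = 35/862.

DWL / government spending = 35/862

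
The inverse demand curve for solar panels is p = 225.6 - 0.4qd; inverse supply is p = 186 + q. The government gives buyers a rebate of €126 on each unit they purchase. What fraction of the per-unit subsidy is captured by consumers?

Consumer share = 2/7

Pre-subsidy: 225.6 - 0.4q = 186 + q gives q* = 198/7 and p* = 1500/7.
With the rebate, buyers effectively pay pb = ps − 126, where ps is the price sellers receive.
On the curves, pb = 225.6 - 0.4q and ps = 186 + q; the wedge ps − pb = 126 gives 186 + q − (225.6 - 0.4q) = 126, so q' = 828/7.
Then pb = 225.6 − 0.4·(828/7) = 1248/7 and ps = 186 + 1·(828/7) = 2130/7.
Buyers' price falls by p* − pb = 1500/7 − 1248/7 = 36; sellers' price rises by ps − p* = 2130/7 − 1500/7 = 90.
So consumers capture 36/126 = 2/7 of each unit of subsidy.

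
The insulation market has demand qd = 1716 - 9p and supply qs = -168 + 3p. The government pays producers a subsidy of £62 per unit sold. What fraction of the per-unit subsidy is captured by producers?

Pre-subsidy: 1716 - 9p = -168 + 3p gives p* = 157, q* = 303.
With the subsidy, sellers receive ps = pb + 62 for each unit, where pb is the price buyers pay.
Supply in terms of pb becomes qs = -168 + 3(pb + 62) = 18 + 3pb. Setting this equal to demand: 1716 - 9pb = 18 + 3pb, so pb = 141.5.
Sellers receive ps = 141.5 + 62 = 203.5; q' = 1716 − 9·141.5 = 442.5.
Buyers' price falls by p* − pb = 157 − 141.5 = 15.5; sellers' price rises by ps − p* = 203.5 − 157 = 46.5.
So producers capture 46.5/62 = 0.75 of each unit of subsidy.

Producer share = 0.75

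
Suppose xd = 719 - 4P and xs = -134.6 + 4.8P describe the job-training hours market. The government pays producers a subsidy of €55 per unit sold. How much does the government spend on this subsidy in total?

Government cost = €24805

Pre-subsidy: 719 - 4P = -134.6 + 4.8P gives P* = 97, x* = 331.
With the subsidy, sellers receive Ps = Pb + 55 for each unit, where Pb is the price buyers pay.
Supply in terms of Pb becomes xs = -134.6 + 4.8(Pb + 55) = 129.4 + 4.8Pb. Setting this equal to demand: 719 - 4Pb = 129.4 + 4.8Pb, so Pb = 67.
Sellers receive Ps = 67 + 55 = 122; x' = 719 − 4·67 = 451.
Government outlay = subsidy × quantity = 55 × 451 = 24805.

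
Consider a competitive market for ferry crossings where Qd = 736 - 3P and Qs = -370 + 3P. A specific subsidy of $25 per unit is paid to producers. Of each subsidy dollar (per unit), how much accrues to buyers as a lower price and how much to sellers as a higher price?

Pre-subsidy: 736 - 3P = -370 + 3P gives P* = 553/3, Q* = 183.
With the subsidy, sellers receive Ps = Pb + 25 for each unit, where Pb is the price buyers pay.
Supply in terms of Pb becomes Qs = -370 + 3(Pb + 25) = -295 + 3Pb. Setting this equal to demand: 736 - 3Pb = -295 + 3Pb, so Pb = 1031/6.
Sellers receive Ps = 1031/6 + 25 = 1181/6; Q' = 736 − 3·(1031/6) = 220.5.
Buyers' price falls by P* − Pb = 553/3 − 1031/6 = 12.5; sellers' price rises by Ps − P* = 1181/6 − 553/3 = 12.5.

Buyers gain $12.5 per unit; sellers gain $12.5 per unit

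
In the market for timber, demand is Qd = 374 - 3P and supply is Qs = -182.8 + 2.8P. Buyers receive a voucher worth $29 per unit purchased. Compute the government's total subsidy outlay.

Government cost = $3712

Pre-subsidy: 374 - 3P = -182.8 + 2.8P gives P* = 96, Q* = 86.
With the rebate, buyers effectively pay Pb = Ps − 29, where Ps is the price sellers receive.
Demand in terms of Ps becomes Qd = 374 − 3(Ps − 29) = 461 - 3Ps. Setting this equal to supply: 461 - 3Ps = -182.8 + 2.8Ps, so Ps = 111.
Buyers pay Pb = 111 − 29 = 82; Q' = -182.8 + 2.8·111 = 128.
Government outlay = subsidy × quantity = 29 × 128 = 3712.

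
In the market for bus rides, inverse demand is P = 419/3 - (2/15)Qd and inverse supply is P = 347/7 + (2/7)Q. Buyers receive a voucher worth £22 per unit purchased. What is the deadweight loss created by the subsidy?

Deadweight loss = £577.5

Pre-subsidy: 419/3 - (2/15)Q = 347/7 + (2/7)Q gives Q* = 215 and P* = 111.
With the rebate, buyers effectively pay Pb = Ps − 22, where Ps is the price sellers receive.
On the curves, Pb = 419/3 - (2/15)Q and Ps = 347/7 + (2/7)Q; the wedge Ps − Pb = 22 gives 347/7 + (2/7)Q − (419/3 - (2/15)Q) = 22, so Q' = 267.5.
Then Pb = 419/3 − (2/15)·267.5 = 104 and Ps = 347/7 + (2/7)·267.5 = 126.
The subsidy expands output by 267.5 − 215 = 52.5 past the efficient level; on those units the gap between marginal cost and willingness to pay runs from 0 up to 22.
DWL = ½ × 22 × 52.5 = 577.5.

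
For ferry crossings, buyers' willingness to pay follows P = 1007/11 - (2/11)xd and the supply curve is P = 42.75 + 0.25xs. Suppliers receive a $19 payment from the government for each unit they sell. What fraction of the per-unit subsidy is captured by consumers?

Consumer share = 8/19

Pre-subsidy: 1007/11 - (2/11)x = 42.75 + 0.25x gives x* = 113 and P* = 71.
With the subsidy, sellers receive Ps = Pb + 19 for each unit, where Pb is the price buyers pay.
On the curves, Pb = 1007/11 - (2/11)x and Ps = 42.75 + 0.25x; the wedge Ps − Pb = 19 gives 42.75 + 0.25x − (1007/11 - (2/11)x) = 19, so x' = 157.
Then Pb = 1007/11 − (2/11)·157 = 63 and Ps = 42.75 + 0.25·157 = 82.
Buyers' price falls by P* − Pb = 71 − 63 = 8; sellers' price rises by Ps − P* = 82 − 71 = 11.
So consumers capture 8/19 = 8/19 of each unit of subsidy.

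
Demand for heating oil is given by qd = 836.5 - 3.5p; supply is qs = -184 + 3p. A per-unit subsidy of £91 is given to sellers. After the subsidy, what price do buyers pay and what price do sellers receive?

Pre-subsidy: 836.5 - 3.5p = -184 + 3p gives p* = 157, q* = 287.
With the subsidy, sellers receive ps = pb + 91 for each unit, where pb is the price buyers pay.
Supply in terms of pb becomes qs = -184 + 3(pb + 91) = 89 + 3pb. Setting this equal to demand: 836.5 - 3.5pb = 89 + 3pb, so pb = 115.
Sellers receive ps = 115 + 91 = 206; q' = 836.5 − 3.5·115 = 434.

Buyers pay £115; sellers receive £206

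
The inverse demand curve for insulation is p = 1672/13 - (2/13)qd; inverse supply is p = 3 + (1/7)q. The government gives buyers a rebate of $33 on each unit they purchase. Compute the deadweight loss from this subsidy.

Pre-subsidy: 1672/13 - (2/13)q = 3 + (1/7)q gives q* = 11431/27 and p* = 1714/27.
With the rebate, buyers effectively pay pb = ps − 33, where ps is the price sellers receive.
On the curves, pb = 1672/13 - (2/13)q and ps = 3 + (1/7)q; the wedge ps − pb = 33 gives 3 + (1/7)q − (1672/13 - (2/13)q) = 33, so q' = 14434/27.
Then pb = 1672/13 − (2/13)·(14434/27) = 1252/27 and ps = 3 + (1/7)·(14434/27) = 2143/27.
The subsidy expands output by 14434/27 − 11431/27 = 1001/9 past the efficient level; on those units the gap between marginal cost and willingness to pay runs from 0 up to 33.
DWL = ½ × 33 × 1001/9 = 11011/6.

Deadweight loss = 11011/6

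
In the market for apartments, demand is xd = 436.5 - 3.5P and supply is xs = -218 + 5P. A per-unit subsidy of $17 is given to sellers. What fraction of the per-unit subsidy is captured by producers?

Pre-subsidy: 436.5 - 3.5P = -218 + 5P gives P* = 77, x* = 167.
With the subsidy, sellers receive Ps = Pb + 17 for each unit, where Pb is the price buyers pay.
Supply in terms of Pb becomes xs = -218 + 5(Pb + 17) = -133 + 5Pb. Setting this equal to demand: 436.5 - 3.5Pb = -133 + 5Pb, so Pb = 67.
Sellers receive Ps = 67 + 17 = 84; x' = 436.5 − 3.5·67 = 202.
Buyers' price falls by P* − Pb = 77 − 67 = 10; sellers' price rises by Ps − P* = 84 − 77 = 7.
So producers capture 7/17 = 7/17 of each unit of subsidy.

Producer share = 7/17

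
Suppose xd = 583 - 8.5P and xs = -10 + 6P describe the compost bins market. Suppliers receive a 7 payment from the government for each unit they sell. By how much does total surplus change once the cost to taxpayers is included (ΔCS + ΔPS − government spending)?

Net change in total surplus = -2499/29

Pre-subsidy: 583 - 8.5P = -10 + 6P gives P* = 1186/29, x* = 6826/29.
With the subsidy, sellers receive Ps = Pb + 7 for each unit, where Pb is the price buyers pay.
Supply in terms of Pb becomes xs = -10 + 6(Pb + 7) = 32 + 6Pb. Setting this equal to demand: 583 - 8.5Pb = 32 + 6Pb, so Pb = 38.
Sellers receive Ps = 38 + 7 = 45; x' = 583 − 8.5·38 = 260.
ΔCS = ½(6826/29 + 260)(1186/29 − 38) = 603372/841; ΔPS = ½(6826/29 + 260)(45 − 1186/29) = 854777/841.
Government spending = 7 × 260 = 1820.
Net change = 603372/841 + 854777/841 − 1820 = -2499/29. The loss equals the DWL triangle ½·7·714/29.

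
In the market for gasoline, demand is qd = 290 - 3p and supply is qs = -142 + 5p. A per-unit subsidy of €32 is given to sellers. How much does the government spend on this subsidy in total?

Pre-subsidy: 290 - 3p = -142 + 5p gives p* = 54, q* = 128.
With the subsidy, sellers receive ps = pb + 32 for each unit, where pb is the price buyers pay.
Supply in terms of pb becomes qs = -142 + 5(pb + 32) = 18 + 5pb. Setting this equal to demand: 290 - 3pb = 18 + 5pb, so pb = 34.
Sellers receive ps = 34 + 32 = 66; q' = 290 − 3·34 = 188.
Government outlay = subsidy × quantity = 32 × 188 = 6016.

Government cost = €6016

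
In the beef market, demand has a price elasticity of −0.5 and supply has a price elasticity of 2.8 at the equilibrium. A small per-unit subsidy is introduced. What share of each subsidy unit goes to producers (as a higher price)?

For a small subsidy around the equilibrium, the benefit split depends on the relative slopes, which at a point are proportional to the elasticities.
Buyer share = εs/(εs + |εd|) = 2.8/(2.8 + 0.5) = 28/33; seller share = |εd|/(εs + |εd|) = 5/33.
So producers capture 5/33 of the subsidy.

Producer share = 5/33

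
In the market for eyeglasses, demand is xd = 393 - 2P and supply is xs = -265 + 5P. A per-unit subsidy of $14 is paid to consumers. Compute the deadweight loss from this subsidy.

Pre-subsidy: 393 - 2P = -265 + 5P gives P* = 94, x* = 205.
With the rebate, buyers effectively pay Pb = Ps − 14, where Ps is the price sellers receive.
Demand in terms of Ps becomes xd = 393 − 2(Ps − 14) = 421 - 2Ps. Setting this equal to supply: 421 - 2Ps = -265 + 5Ps, so Ps = 98.
Buyers pay Pb = 98 − 14 = 84; x' = -265 + 5·98 = 225.
The subsidy expands output by 225 − 205 = 20 past the efficient level; on those units the gap between marginal cost and willingness to pay runs from 0 up to 14.
DWL = ½ × 14 × 20 = 140.

Deadweight loss = $140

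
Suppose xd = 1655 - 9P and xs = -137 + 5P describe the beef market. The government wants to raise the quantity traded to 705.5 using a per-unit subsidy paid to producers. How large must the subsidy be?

At x = 705.5, invert demand for the buyer price: Pb = (1655 − 705.5)/9 = 105.5; invert supply for the seller price: Ps = (705.5 − (-137))/5 = 168.5.
The subsidy must fill the gap: s = Ps − Pb = 168.5 − 105.5 = 63.

Required subsidy s = 63 per unit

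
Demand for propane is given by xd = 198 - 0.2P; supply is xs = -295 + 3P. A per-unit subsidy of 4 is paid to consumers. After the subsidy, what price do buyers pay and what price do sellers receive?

Buyers pay 150.3125; sellers receive 154.3125

Pre-subsidy: 198 - 0.2P = -295 + 3P gives P* = 154.0625, x* = 167.1875.
With the rebate, buyers effectively pay Pb = Ps − 4, where Ps is the price sellers receive.
Demand in terms of Ps becomes xd = 198 − 0.2(Ps − 4) = 198.8 - 0.2Ps. Setting this equal to supply: 198.8 - 0.2Ps = -295 + 3Ps, so Ps = 154.3125.
Buyers pay Pb = 154.3125 − 4 = 150.3125; x' = -295 + 3·154.3125 = 167.9375.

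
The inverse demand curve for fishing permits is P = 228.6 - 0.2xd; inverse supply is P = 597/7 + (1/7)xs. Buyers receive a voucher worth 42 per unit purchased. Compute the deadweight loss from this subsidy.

Pre-subsidy: 228.6 - 0.2x = 597/7 + (1/7)x gives x* = 418 and P* = 145.
With the rebate, buyers effectively pay Pb = Ps − 42, where Ps is the price sellers receive.
On the curves, Pb = 228.6 - 0.2x and Ps = 597/7 + (1/7)x; the wedge Ps − Pb = 42 gives 597/7 + (1/7)x − (228.6 - 0.2x) = 42, so x' = 540.5.
Then Pb = 228.6 − 0.2·540.5 = 120.5 and Ps = 597/7 + (1/7)·540.5 = 162.5.
The subsidy expands output by 540.5 − 418 = 122.5 past the efficient level; on those units the gap between marginal cost and willingness to pay runs from 0 up to 42.
DWL = ½ × 42 × 122.5 = 2572.5.

Deadweight loss = 2572.5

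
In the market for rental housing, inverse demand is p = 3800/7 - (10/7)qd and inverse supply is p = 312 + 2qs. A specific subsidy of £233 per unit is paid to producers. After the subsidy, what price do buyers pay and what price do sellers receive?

Pre-subsidy: 3800/7 - (10/7)q = 312 + 2q gives q* = 202/3 and p* = 1340/3.
With the subsidy, sellers receive ps = pb + 233 for each unit, where pb is the price buyers pay.
On the curves, pb = 3800/7 - (10/7)q and ps = 312 + 2q; the wedge ps − pb = 233 gives 312 + 2q − (3800/7 - (10/7)q) = 233, so q' = 3247/24.
Then pb = 3800/7 − (10/7)·(3247/24) = 4195/12 and ps = 312 + 2·(3247/24) = 6991/12.

Buyers pay 4195/12; sellers receive 6991/12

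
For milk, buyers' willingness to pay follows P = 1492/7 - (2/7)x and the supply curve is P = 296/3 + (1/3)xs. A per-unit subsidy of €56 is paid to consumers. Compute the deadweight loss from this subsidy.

Deadweight loss = 32928/13

Pre-subsidy: 1492/7 - (2/7)x = 296/3 + (1/3)x gives x* = 2404/13 and P* = 2084/13.
With the rebate, buyers effectively pay Pb = Ps − 56, where Ps is the price sellers receive.
On the curves, Pb = 1492/7 - (2/7)x and Ps = 296/3 + (1/3)x; the wedge Ps − Pb = 56 gives 296/3 + (1/3)x − (1492/7 - (2/7)x) = 56, so x' = 3580/13.
Then Pb = 1492/7 − (2/7)·(3580/13) = 1748/13 and Ps = 296/3 + (1/3)·(3580/13) = 2476/13.
The subsidy expands output by 3580/13 − 2404/13 = 1176/13 past the efficient level; on those units the gap between marginal cost and willingness to pay runs from 0 up to 56.
DWL = ½ × 56 × 1176/13 = 32928/13.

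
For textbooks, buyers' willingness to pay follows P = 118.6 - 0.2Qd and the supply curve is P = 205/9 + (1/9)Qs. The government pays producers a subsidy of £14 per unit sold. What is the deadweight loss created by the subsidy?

Pre-subsidy: 118.6 - 0.2Q = 205/9 + (1/9)Q gives Q* = 308 and P* = 57.
With the subsidy, sellers receive Ps = Pb + 14 for each unit, where Pb is the price buyers pay.
On the curves, Pb = 118.6 - 0.2Q and Ps = 205/9 + (1/9)Q; the wedge Ps − Pb = 14 gives 205/9 + (1/9)Q − (118.6 - 0.2Q) = 14, so Q' = 353.
Then Pb = 118.6 − 0.2·353 = 48 and Ps = 205/9 + (1/9)·353 = 62.
The subsidy expands output by 353 − 308 = 45 past the efficient level; on those units the gap between marginal cost and willingness to pay runs from 0 up to 14.
DWL = ½ × 14 × 45 = 315.

Deadweight loss = £315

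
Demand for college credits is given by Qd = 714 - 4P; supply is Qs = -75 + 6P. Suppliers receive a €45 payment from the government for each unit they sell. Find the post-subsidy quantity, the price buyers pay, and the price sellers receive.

Q' = 506.4; buyers pay €51.9; sellers receive €96.9

Pre-subsidy: 714 - 4P = -75 + 6P gives P* = 78.9, Q* = 398.4.
With the subsidy, sellers receive Ps = Pb + 45 for each unit, where Pb is the price buyers pay.
Supply in terms of Pb becomes Qs = -75 + 6(Pb + 45) = 195 + 6Pb. Setting this equal to demand: 714 - 4Pb = 195 + 6Pb, so Pb = 51.9.
Sellers receive Ps = 51.9 + 45 = 96.9; Q' = 714 − 4·51.9 = 506.4.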